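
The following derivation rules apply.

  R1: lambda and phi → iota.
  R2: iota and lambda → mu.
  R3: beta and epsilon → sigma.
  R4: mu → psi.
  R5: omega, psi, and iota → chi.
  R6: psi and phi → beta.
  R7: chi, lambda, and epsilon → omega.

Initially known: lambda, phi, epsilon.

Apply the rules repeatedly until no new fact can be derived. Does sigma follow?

From lambda and phi, R1 gives iota.
iota and lambda hold, so mu follows (R2).
From mu, R4 gives psi.
psi and phi hold, so beta follows (R6).
From beta and epsilon, R3 gives sigma.

Yes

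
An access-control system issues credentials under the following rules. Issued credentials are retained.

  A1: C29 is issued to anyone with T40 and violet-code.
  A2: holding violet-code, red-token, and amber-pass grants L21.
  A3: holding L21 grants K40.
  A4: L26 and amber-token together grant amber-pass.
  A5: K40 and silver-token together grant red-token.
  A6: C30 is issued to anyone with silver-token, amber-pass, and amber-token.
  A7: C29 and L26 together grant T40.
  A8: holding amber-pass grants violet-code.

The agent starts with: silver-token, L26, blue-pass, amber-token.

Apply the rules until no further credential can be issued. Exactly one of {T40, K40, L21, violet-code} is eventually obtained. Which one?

Holding L26 and amber-token grants amber-pass (A4).
Holding amber-pass grants violet-code (A8).
L21 would need violet-code, red-token, and amber-pass (A2), but red-token is never granted. T40 would need C29 and L26 (A7), but C29 is never granted. K40 would need L21 (A3), but L21 is never granted.

violet-code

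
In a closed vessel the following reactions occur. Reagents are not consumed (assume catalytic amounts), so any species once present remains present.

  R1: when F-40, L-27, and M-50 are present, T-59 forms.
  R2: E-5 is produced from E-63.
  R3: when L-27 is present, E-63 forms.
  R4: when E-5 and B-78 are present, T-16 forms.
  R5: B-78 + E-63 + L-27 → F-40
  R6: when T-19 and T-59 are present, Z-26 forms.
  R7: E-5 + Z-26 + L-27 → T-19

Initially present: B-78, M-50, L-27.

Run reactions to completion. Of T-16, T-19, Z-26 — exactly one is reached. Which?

L-27 present → E-63 forms (R3).
E-63 present → E-5 forms (R2).
E-5 and B-78 present → T-16 forms (R4).
Z-26 would need T-19 and T-59 (R6), but T-19 never forms. T-19 would need E-5, Z-26, and L-27 (R7), but Z-26 never forms.

T-16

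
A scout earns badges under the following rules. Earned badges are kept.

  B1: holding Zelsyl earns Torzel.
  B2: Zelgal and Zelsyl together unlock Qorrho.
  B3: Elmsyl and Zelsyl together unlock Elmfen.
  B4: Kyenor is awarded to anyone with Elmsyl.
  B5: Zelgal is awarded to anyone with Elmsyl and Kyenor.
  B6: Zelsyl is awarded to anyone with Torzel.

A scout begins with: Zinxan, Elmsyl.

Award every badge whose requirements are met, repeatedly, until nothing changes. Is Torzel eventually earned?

Torzel would need Zelsyl (B1), but Zelsyl is never earned.

No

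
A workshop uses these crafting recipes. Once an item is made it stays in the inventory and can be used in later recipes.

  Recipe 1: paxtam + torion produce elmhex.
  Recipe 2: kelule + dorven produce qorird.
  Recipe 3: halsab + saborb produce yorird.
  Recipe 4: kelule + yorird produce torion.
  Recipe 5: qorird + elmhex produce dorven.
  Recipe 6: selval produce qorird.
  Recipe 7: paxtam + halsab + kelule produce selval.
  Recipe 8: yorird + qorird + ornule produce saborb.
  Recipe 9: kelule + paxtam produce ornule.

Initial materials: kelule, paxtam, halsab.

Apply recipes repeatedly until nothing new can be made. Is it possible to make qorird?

Using Recipe 7, paxtam, halsab, and kelule make selval.
Using Recipe 6, selval makes qorird.

Yes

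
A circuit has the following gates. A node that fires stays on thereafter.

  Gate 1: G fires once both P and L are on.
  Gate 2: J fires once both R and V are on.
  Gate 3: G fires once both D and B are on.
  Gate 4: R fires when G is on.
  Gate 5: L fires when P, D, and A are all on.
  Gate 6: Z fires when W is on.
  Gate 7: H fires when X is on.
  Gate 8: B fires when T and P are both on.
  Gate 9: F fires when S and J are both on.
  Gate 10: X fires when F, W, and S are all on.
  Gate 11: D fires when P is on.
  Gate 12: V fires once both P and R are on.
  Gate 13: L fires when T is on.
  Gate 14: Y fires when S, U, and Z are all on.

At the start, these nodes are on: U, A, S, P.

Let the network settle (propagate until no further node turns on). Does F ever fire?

Gate 11: P on → D on.
P, D, and A are on, so L fires (Gate 5).
Gate 1: P and L on → G on.
Gate 4: G on → R on.
Gate 12: P and R on → V on.
R and V are on, so J fires (Gate 2).
S and J are on, so F fires (Gate 9).

Yes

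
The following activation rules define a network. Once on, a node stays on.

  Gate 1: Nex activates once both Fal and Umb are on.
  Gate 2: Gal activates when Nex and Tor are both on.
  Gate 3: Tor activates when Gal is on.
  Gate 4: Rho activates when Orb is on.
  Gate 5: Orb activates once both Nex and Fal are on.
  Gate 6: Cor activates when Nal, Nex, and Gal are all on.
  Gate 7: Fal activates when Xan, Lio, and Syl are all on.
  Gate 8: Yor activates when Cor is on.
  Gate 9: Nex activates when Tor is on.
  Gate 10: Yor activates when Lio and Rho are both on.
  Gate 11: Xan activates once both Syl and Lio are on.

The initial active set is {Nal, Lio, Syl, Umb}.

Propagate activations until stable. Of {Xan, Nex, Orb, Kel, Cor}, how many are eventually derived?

3

Syl and Lio are on, so Xan activates (Gate 11).
Xan, Lio, and Syl are on, so Fal activates (Gate 7).
Gate 1: Fal and Umb on → Nex on.
Nex and Fal are on, so Orb activates (Gate 5).
Xan: reached.
Nex: reached.
Orb: reached.
No rule produces Kel, and it is not given.
Cor would need Nal, Nex, and Gal (Gate 6), but Gal never turns on.
Reached: Xan, Nex, and Orb — 3 of the 5.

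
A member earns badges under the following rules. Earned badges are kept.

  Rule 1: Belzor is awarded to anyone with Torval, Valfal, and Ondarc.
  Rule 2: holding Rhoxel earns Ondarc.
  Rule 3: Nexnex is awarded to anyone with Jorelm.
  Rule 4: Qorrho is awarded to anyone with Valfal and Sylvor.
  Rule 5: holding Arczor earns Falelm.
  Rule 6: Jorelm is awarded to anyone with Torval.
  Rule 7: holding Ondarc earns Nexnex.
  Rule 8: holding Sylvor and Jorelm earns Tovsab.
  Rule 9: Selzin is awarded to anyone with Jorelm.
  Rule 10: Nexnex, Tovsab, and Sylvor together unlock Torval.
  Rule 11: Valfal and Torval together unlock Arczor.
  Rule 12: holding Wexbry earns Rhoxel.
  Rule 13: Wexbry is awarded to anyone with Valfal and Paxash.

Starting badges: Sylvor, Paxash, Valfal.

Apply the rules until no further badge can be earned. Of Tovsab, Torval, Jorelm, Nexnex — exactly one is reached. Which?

Nexnex

With Valfal and Paxash, Wexbry is earned (Rule 13).
With Wexbry, Rhoxel is earned (Rule 12).
With Rhoxel, Ondarc is earned (Rule 2).
With Ondarc, Nexnex is earned (Rule 7).
Tovsab would need Sylvor and Jorelm (Rule 8), but Jorelm is never earned. Jorelm would need Torval (Rule 6), but Torval is never earned. Torval would need Nexnex, Tovsab, and Sylvor (Rule 10), but Tovsab is never earned.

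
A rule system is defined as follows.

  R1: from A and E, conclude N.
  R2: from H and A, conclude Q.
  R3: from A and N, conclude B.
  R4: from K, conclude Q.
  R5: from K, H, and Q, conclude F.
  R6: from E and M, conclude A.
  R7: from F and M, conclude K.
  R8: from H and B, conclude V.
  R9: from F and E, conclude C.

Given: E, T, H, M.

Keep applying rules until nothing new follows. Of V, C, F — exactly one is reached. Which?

From E and M, R6 gives A.
From A and E, R1 gives N.
A and N hold, so B follows (R3).
H and B hold, so V follows (R8).
C would need F and E (R9), but F is never established. F would need K, H, and Q (R5), but K is never established.

V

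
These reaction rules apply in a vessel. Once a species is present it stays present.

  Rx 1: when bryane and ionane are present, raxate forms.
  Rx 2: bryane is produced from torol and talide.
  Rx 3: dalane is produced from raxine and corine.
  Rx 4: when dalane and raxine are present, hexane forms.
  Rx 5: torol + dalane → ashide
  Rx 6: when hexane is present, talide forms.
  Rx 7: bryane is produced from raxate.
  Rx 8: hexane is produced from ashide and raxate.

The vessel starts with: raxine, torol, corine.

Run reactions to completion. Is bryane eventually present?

Yes

raxine and corine present → dalane forms (Rx 3).
dalane and raxine present → hexane forms (Rx 4).
hexane present → talide forms (Rx 6).
torol and talide present → bryane forms (Rx 2).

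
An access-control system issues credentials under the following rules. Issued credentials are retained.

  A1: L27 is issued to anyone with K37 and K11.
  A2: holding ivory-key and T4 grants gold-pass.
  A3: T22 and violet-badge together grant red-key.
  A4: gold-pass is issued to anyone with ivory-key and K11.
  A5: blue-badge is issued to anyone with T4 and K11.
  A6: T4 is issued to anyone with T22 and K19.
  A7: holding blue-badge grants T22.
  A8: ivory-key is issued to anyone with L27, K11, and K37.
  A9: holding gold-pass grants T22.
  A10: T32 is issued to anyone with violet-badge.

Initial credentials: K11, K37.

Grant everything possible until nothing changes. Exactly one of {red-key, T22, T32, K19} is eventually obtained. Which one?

Holding K37 and K11 grants L27 (A1).
Holding L27, K11, and K37 grants ivory-key (A8).
Holding ivory-key and K11 grants gold-pass (A4).
Holding gold-pass grants T22 (A9).
red-key would need T22 and violet-badge (A3), but violet-badge is never granted. T32 would need violet-badge (A10), but violet-badge is never granted. No rule produces K19, and it is not given.

T22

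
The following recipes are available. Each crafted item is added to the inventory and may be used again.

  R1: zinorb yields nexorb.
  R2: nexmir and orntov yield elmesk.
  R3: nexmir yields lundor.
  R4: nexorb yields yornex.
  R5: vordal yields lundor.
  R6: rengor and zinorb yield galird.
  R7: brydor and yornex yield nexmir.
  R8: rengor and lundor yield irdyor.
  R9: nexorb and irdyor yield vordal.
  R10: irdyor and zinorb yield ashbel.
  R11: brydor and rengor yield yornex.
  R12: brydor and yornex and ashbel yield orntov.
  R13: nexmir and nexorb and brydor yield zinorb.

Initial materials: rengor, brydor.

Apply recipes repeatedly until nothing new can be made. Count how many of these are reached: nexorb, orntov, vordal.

0

nexorb would need zinorb (R1), but zinorb is never obtained.
orntov would need brydor, yornex, and ashbel (R12), but ashbel is never obtained.
vordal would need nexorb and irdyor (R9), but nexorb is never obtained.
None of the 3 are reached.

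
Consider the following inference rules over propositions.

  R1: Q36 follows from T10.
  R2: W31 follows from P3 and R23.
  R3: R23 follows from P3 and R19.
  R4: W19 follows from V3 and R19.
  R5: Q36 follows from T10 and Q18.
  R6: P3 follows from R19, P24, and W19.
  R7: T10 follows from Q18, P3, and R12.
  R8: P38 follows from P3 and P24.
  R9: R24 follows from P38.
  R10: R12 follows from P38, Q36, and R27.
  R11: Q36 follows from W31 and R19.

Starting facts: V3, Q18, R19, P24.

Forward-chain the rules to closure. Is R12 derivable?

No

R12 would need P38, Q36, and R27 (R10), but R27 is never established.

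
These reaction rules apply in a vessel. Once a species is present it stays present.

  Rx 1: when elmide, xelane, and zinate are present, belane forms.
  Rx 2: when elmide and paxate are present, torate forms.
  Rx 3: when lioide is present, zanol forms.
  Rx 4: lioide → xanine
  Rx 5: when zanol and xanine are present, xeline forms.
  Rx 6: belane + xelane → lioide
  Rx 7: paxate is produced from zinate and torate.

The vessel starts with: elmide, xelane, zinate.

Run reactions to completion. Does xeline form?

elmide, xelane, and zinate present → belane forms (Rx 1).
belane and xelane present → lioide forms (Rx 6).
lioide present → zanol forms (Rx 3).
lioide present → xanine forms (Rx 4).
zanol and xanine present → xeline forms (Rx 5).

Yes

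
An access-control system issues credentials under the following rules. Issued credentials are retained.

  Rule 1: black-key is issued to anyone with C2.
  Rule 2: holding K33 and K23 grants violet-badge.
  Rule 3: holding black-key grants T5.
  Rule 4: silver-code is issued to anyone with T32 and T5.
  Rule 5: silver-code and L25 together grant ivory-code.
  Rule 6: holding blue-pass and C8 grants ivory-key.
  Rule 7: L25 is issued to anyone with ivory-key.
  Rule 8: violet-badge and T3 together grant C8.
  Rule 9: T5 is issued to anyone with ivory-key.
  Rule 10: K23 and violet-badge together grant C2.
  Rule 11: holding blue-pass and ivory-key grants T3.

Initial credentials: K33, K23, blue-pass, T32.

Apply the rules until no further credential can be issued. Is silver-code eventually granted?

Holding K33 and K23 grants violet-badge (Rule 2).
Holding K23 and violet-badge grants C2 (Rule 10).
Holding C2 grants black-key (Rule 1).
Holding black-key grants T5 (Rule 3).
Holding T32 and T5 grants silver-code (Rule 4).

Yes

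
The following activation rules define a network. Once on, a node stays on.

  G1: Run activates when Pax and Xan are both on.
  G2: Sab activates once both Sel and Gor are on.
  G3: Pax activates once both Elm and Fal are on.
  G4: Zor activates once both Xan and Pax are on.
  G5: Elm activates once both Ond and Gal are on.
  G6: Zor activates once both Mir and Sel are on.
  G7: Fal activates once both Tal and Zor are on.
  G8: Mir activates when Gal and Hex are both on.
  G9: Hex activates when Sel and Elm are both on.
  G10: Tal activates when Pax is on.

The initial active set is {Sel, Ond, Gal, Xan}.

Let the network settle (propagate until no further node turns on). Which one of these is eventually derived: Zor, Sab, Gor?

Ond and Gal are on, so Elm activates (G5).
Sel and Elm are on, so Hex activates (G9).
G8: Gal and Hex on → Mir on.
Mir and Sel are on, so Zor activates (G6).
Sab would need Sel and Gor (G2), but Gor never turns on. No rule produces Gor, and it is not given.

Zor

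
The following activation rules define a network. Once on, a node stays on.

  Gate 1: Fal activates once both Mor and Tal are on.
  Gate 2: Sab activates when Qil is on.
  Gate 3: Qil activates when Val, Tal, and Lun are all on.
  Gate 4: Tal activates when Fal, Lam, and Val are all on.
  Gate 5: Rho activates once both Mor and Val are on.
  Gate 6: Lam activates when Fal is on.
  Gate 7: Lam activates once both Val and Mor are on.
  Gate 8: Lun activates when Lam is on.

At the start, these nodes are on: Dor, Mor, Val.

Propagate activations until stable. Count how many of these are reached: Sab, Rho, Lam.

Mor and Val are on, so Rho activates (Gate 5).
Gate 7: Val and Mor on → Lam on.
Sab would need Qil (Gate 2), but Qil never turns on.
Rho: reached.
Lam: reached.
Reached: Rho and Lam — 2 of the 3.

2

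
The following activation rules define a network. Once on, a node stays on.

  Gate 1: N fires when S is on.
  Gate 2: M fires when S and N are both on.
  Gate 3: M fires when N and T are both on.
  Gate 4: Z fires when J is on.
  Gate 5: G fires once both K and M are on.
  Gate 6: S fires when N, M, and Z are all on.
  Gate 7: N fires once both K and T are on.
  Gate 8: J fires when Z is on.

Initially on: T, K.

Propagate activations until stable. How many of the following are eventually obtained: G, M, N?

3

K and T are on, so N fires (Gate 7).
Gate 3: N and T on → M on.
Gate 5: K and M on → G on.
G: reached.
M: reached.
N: reached.
All 3 are reached.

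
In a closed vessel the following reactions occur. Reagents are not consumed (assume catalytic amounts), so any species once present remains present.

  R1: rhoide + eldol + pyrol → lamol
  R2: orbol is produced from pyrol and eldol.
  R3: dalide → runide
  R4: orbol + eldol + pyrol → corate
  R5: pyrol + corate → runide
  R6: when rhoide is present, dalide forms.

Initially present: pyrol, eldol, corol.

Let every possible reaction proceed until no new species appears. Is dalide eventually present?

No

dalide would need rhoide (R6), but rhoide never forms.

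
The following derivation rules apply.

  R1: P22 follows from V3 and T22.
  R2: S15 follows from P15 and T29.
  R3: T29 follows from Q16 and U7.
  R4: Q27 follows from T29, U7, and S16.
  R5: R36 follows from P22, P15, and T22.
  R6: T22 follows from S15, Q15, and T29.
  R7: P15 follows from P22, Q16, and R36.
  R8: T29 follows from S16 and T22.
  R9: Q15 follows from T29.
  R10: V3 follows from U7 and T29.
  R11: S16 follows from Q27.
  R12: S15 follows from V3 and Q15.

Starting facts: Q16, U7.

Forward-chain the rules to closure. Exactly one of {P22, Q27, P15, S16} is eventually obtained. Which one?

P22

From Q16 and U7, R3 gives T29.
From U7 and T29, R10 gives V3.
From T29, R9 gives Q15.
V3 and Q15 hold, so S15 follows (R12).
From S15, Q15, and T29, R6 gives T22.
From V3 and T22, R1 gives P22.
S16 would need Q27 (R11), but Q27 is never established. P15 would need P22, Q16, and R36 (R7), but R36 is never established. Q27 would need T29, U7, and S16 (R4), but S16 is never established.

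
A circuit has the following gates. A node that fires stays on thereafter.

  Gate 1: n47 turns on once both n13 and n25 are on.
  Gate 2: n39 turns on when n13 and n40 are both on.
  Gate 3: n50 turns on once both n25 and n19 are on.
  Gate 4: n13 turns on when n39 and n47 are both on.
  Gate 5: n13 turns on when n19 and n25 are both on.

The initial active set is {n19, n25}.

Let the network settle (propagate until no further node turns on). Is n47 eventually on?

Yes

n19 and n25 are on, so n13 turns on (Gate 5).
Gate 1: n13 and n25 on → n47 on.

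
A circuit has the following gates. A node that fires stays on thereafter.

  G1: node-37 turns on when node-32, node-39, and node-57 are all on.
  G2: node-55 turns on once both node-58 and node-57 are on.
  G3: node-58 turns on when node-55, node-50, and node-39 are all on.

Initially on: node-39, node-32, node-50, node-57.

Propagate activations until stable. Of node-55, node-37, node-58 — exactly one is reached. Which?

node-37

G1: node-32, node-39, and node-57 on → node-37 on.
node-55 would need node-58 and node-57 (G2), but node-58 never turns on. node-58 would need node-55, node-50, and node-39 (G3), but node-55 never turns on.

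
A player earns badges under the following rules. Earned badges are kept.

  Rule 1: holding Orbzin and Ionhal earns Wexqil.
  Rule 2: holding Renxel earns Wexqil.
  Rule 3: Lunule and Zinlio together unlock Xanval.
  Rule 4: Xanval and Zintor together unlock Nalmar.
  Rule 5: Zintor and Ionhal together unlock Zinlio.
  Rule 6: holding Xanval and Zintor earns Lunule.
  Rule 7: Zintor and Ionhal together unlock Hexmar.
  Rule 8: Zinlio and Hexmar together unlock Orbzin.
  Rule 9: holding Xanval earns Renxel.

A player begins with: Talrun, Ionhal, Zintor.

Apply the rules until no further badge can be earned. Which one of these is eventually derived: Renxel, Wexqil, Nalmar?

With Zintor and Ionhal, Zinlio is earned (Rule 5).
With Zintor and Ionhal, Hexmar is earned (Rule 7).
With Zinlio and Hexmar, Orbzin is earned (Rule 8).
With Orbzin and Ionhal, Wexqil is earned (Rule 1).
Nalmar would need Xanval and Zintor (Rule 4), but Xanval is never earned. Renxel would need Xanval (Rule 9), but Xanval is never earned.

Wexqil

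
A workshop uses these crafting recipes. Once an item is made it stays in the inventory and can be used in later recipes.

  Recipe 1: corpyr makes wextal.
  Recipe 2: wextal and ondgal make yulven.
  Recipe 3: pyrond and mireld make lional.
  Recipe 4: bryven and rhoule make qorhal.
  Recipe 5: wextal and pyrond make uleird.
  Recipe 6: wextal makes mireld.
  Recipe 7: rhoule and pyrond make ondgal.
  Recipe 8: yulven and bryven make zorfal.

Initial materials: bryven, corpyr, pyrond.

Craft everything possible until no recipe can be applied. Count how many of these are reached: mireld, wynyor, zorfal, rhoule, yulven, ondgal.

1

corpyr → wextal (Recipe 1).
Using Recipe 6, wextal makes mireld.
mireld: reached.
No rule produces wynyor, and it is not given.
zorfal would need yulven and bryven (Recipe 8), but yulven is never obtained.
No rule produces rhoule, and it is not given.
yulven would need wextal and ondgal (Recipe 2), but ondgal is never obtained.
ondgal would need rhoule and pyrond (Recipe 7), but rhoule is never obtained.
Reached: mireld — 1 of the 6.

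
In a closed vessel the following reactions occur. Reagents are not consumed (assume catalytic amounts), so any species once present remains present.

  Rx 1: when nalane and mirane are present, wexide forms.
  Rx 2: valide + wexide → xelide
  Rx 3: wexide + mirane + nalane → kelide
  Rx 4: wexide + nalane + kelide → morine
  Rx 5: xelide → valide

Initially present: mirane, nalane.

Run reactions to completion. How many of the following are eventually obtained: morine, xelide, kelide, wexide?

3

nalane and mirane present → wexide forms (Rx 1).
wexide, mirane, and nalane present → kelide forms (Rx 3).
wexide, nalane, and kelide present → morine forms (Rx 4).
morine: reached.
xelide would need valide and wexide (Rx 2), but valide never forms.
kelide: reached.
wexide: reached.
Reached: morine, kelide, and wexide — 3 of the 4.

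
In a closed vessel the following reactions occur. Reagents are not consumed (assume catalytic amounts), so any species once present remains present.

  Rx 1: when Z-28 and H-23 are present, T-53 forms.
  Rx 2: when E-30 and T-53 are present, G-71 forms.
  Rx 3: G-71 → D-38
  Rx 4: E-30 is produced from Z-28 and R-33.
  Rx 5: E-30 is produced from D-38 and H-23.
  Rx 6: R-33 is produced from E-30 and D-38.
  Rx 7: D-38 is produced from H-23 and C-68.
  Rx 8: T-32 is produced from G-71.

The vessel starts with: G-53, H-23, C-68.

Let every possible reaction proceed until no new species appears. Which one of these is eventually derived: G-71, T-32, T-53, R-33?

R-33

H-23 and C-68 present → D-38 forms (Rx 7).
D-38 and H-23 present → E-30 forms (Rx 5).
E-30 and D-38 present → R-33 forms (Rx 6).
T-32 would need G-71 (Rx 8), but G-71 never forms. T-53 would need Z-28 and H-23 (Rx 1), but Z-28 never forms. G-71 would need E-30 and T-53 (Rx 2), but T-53 never forms.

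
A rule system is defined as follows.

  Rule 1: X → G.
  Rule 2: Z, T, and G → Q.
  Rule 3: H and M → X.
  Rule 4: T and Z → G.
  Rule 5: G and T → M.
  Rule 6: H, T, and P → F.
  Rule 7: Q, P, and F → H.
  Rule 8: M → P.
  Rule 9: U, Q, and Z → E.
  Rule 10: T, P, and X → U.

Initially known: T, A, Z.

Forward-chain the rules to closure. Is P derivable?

From T and Z, Rule 4 gives G.
From G and T, Rule 5 gives M.
M holds, so P follows (Rule 8).

Yes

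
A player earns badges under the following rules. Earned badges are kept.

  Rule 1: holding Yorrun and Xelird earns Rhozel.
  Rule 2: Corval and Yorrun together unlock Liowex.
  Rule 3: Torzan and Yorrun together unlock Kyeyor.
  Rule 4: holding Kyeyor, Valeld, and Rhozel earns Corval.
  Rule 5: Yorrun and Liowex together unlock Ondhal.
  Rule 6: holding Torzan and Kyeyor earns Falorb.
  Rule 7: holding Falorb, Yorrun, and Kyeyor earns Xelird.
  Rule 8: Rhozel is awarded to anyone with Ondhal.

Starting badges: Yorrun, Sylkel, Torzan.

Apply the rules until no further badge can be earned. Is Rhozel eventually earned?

With Torzan and Yorrun, Kyeyor is earned (Rule 3).
With Torzan and Kyeyor, Falorb is earned (Rule 6).
With Falorb, Yorrun, and Kyeyor, Xelird is earned (Rule 7).
With Yorrun and Xelird, Rhozel is earned (Rule 1).

Yes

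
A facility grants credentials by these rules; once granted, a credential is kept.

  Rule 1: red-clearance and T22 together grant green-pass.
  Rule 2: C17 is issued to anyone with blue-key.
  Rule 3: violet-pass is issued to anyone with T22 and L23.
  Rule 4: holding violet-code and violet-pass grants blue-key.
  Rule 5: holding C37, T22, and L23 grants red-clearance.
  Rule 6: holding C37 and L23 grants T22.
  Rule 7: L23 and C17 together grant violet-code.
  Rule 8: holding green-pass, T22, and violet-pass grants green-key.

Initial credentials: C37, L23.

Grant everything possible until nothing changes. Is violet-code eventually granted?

No

violet-code would need L23 and C17 (Rule 7), but C17 is never granted.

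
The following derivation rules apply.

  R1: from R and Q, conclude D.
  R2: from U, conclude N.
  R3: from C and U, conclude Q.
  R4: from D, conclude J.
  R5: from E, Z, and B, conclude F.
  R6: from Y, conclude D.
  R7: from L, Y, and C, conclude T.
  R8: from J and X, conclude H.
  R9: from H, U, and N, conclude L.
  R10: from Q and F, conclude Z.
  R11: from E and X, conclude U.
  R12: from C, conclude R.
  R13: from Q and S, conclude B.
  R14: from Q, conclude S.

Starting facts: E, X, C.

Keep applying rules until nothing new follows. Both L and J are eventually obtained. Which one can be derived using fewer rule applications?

J

J: E and X hold, so U follows (R11). C holds, so R follows (R12). From C and U, R3 gives Q. From R and Q, R1 gives D. D holds, so J follows (R4). [5 rule applications]
L: From E and X, R11 gives U. From C, R12 gives R. From U, R2 gives N. C and U hold, so Q follows (R3). From R and Q, R1 gives D. From D, R4 gives J. J and X hold, so H follows (R8). H, U, and N hold, so L follows (R9). [8 rule applications]
J needs fewer.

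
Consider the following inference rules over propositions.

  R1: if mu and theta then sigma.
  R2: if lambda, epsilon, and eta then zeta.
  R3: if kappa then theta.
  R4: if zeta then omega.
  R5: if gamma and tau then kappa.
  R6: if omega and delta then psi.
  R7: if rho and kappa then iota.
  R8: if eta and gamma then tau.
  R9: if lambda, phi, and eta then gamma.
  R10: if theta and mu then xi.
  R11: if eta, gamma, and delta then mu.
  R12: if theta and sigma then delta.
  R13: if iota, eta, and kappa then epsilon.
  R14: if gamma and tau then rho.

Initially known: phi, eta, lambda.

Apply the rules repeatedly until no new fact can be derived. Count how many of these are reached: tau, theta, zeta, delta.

From lambda, phi, and eta, R9 gives gamma.
From eta and gamma, R8 gives tau.
From gamma and tau, R14 gives rho.
gamma and tau hold, so kappa follows (R5).
rho and kappa hold, so iota follows (R7).
From kappa, R3 gives theta.
From iota, eta, and kappa, R13 gives epsilon.
From lambda, epsilon, and eta, R2 gives zeta.
tau: reached.
theta: reached.
zeta: reached.
delta would need theta and sigma (R12), but sigma is never established.
Reached: tau, theta, and zeta — 3 of the 4.

3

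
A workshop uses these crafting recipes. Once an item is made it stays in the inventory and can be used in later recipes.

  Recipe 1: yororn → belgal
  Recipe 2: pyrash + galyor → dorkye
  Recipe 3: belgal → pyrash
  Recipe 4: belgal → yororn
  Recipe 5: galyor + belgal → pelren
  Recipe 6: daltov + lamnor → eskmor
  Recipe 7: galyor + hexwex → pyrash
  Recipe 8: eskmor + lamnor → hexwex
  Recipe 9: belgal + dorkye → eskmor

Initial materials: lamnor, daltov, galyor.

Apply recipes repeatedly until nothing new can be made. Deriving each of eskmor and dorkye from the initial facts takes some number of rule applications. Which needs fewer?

eskmor

eskmor: daltov + lamnor → eskmor (Recipe 6). [1 rule application]
dorkye: daltov + lamnor → eskmor (Recipe 6). eskmor + lamnor → hexwex (Recipe 8). Using Recipe 7, galyor and hexwex make pyrash. Using Recipe 2, pyrash and galyor make dorkye. [4 rule applications]
eskmor needs fewer.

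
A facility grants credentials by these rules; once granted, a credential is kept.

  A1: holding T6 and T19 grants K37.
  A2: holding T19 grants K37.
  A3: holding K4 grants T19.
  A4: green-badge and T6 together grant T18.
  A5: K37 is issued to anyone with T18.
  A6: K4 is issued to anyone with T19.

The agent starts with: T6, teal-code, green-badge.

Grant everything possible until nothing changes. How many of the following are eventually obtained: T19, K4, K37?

1

Holding green-badge and T6 grants T18 (A4).
Holding T18 grants K37 (A5).
T19 would need K4 (A3), but K4 is never granted.
K4 would need T19 (A6), but T19 is never granted.
K37: reached.
Reached: K37 — 1 of the 3.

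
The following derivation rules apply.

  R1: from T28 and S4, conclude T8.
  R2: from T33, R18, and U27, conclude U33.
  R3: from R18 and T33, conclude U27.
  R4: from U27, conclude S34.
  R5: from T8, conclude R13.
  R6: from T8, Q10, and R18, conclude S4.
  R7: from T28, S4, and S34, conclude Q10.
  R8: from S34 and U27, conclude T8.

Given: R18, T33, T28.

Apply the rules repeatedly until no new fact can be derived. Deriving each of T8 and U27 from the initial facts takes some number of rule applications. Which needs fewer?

U27: R18 and T33 hold, so U27 follows (R3). [1 rule application]
T8: From R18 and T33, R3 gives U27. From U27, R4 gives S34. From S34 and U27, R8 gives T8. [3 rule applications]
U27 needs fewer.

U27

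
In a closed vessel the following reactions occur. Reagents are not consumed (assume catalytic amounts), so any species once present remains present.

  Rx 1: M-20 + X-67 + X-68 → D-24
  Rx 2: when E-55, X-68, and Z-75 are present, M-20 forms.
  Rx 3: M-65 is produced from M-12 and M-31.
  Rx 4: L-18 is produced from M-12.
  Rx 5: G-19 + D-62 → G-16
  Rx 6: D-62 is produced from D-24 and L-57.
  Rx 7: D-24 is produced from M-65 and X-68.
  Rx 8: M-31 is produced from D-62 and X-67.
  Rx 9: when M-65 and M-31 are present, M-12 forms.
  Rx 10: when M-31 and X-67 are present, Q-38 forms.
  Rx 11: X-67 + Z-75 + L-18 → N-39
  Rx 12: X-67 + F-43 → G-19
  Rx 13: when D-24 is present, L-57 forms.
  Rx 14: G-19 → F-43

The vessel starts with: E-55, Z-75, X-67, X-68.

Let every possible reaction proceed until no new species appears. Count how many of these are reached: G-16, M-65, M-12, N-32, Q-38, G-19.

1

E-55, X-68, and Z-75 present → M-20 forms (Rx 2).
M-20, X-67, and X-68 present → D-24 forms (Rx 1).
D-24 present → L-57 forms (Rx 13).
D-24 and L-57 present → D-62 forms (Rx 6).
D-62 and X-67 present → M-31 forms (Rx 8).
M-31 and X-67 present → Q-38 forms (Rx 10).
G-16 would need G-19 and D-62 (Rx 5), but G-19 never forms.
M-65 would need M-12 and M-31 (Rx 3), but M-12 never forms.
M-12 would need M-65 and M-31 (Rx 9), but M-65 never forms.
No rule produces N-32, and it is not given.
Q-38: reached.
G-19 would need X-67 and F-43 (Rx 12), but F-43 never forms.
Reached: Q-38 — 1 of the 6.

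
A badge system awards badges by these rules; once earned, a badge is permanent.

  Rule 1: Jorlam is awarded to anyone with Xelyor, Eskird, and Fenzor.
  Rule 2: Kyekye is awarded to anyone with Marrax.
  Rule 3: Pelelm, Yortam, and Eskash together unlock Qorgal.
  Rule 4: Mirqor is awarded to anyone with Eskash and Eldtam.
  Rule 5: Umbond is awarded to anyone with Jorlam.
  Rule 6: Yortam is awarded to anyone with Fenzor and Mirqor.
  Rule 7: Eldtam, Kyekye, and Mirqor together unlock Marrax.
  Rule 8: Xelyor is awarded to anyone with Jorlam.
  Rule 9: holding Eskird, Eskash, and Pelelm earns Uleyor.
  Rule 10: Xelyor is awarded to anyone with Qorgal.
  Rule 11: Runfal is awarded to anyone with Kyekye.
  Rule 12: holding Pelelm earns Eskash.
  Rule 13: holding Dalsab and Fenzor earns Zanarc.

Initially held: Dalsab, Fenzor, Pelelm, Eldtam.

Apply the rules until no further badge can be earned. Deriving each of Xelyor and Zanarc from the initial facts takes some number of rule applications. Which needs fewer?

Zanarc: With Dalsab and Fenzor, Zanarc is earned (Rule 13). [1 rule application]
Xelyor: With Pelelm, Eskash is earned (Rule 12). With Eskash and Eldtam, Mirqor is earned (Rule 4). With Fenzor and Mirqor, Yortam is earned (Rule 6). With Pelelm, Yortam, and Eskash, Qorgal is earned (Rule 3). With Qorgal, Xelyor is earned (Rule 10). [5 rule applications]
Zanarc needs fewer.

Zanarc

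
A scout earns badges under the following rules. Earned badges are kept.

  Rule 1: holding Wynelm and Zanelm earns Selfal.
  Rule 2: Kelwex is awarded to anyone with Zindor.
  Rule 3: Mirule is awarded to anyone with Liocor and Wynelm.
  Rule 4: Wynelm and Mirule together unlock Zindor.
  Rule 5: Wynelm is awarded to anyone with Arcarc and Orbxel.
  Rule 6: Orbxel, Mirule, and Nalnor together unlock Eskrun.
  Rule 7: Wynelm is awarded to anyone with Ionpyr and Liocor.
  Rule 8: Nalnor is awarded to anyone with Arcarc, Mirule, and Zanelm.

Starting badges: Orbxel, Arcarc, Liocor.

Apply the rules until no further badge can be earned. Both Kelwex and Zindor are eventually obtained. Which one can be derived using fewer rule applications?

Zindor

Zindor: With Arcarc and Orbxel, Wynelm is earned (Rule 5). With Liocor and Wynelm, Mirule is earned (Rule 3). With Wynelm and Mirule, Zindor is earned (Rule 4). [3 rule applications]
Kelwex: With Arcarc and Orbxel, Wynelm is earned (Rule 5). With Liocor and Wynelm, Mirule is earned (Rule 3). With Wynelm and Mirule, Zindor is earned (Rule 4). With Zindor, Kelwex is earned (Rule 2). [4 rule applications]
Zindor needs fewer.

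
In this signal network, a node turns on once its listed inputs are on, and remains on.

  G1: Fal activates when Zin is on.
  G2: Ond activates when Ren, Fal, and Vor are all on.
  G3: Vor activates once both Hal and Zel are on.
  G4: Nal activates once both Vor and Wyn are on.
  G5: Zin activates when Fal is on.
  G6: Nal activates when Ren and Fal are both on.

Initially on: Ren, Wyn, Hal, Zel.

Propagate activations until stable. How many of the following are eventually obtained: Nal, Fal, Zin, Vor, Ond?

Hal and Zel are on, so Vor activates (G3).
G4: Vor and Wyn on → Nal on.
Nal: reached.
Fal would need Zin (G1), but Zin never turns on.
Zin would need Fal (G5), but Fal never turns on.
Vor: reached.
Ond would need Ren, Fal, and Vor (G2), but Fal never turns on.
Reached: Nal and Vor — 2 of the 5.

2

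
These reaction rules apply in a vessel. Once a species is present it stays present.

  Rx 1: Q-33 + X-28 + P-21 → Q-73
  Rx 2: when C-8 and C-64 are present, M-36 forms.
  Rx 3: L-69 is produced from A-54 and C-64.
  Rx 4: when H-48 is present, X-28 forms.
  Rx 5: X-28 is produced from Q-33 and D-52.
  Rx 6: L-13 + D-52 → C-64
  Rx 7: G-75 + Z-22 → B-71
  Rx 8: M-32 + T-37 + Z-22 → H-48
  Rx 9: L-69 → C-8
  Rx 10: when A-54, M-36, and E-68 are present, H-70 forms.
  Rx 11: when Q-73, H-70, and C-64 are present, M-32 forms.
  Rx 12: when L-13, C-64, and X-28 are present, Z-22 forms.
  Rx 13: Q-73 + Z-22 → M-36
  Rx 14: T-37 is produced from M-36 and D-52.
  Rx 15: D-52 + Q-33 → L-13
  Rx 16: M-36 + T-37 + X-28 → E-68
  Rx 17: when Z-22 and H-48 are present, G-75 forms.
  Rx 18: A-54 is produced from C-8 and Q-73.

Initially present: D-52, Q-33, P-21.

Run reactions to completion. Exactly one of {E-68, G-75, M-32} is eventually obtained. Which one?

Q-33 and D-52 present → X-28 forms (Rx 5).
D-52 and Q-33 present → L-13 forms (Rx 15).
L-13 and D-52 present → C-64 forms (Rx 6).
Q-33, X-28, and P-21 present → Q-73 forms (Rx 1).
L-13, C-64, and X-28 present → Z-22 forms (Rx 12).
Q-73 and Z-22 present → M-36 forms (Rx 13).
M-36 and D-52 present → T-37 forms (Rx 14).
M-36, T-37, and X-28 present → E-68 forms (Rx 16).
M-32 would need Q-73, H-70, and C-64 (Rx 11), but H-70 never forms. G-75 would need Z-22 and H-48 (Rx 17), but H-48 never forms.

E-68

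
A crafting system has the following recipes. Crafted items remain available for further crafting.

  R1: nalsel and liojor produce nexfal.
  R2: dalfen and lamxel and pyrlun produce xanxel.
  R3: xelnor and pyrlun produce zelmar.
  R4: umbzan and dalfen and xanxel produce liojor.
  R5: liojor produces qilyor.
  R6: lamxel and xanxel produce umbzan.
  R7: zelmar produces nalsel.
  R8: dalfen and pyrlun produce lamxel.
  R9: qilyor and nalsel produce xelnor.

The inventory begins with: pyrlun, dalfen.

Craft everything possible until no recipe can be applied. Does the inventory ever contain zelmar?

No

zelmar would need xelnor and pyrlun (R3), but xelnor is never obtained.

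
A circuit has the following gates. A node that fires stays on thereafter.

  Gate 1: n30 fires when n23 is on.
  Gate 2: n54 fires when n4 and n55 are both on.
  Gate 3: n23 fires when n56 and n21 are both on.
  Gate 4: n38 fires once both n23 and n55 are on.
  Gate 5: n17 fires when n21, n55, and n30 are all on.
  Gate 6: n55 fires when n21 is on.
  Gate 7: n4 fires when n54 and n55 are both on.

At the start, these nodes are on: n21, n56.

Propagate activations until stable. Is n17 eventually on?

Yes

Gate 3: n56 and n21 on → n23 on.
n21 is on, so n55 fires (Gate 6).
Gate 1: n23 on → n30 on.
Gate 5: n21, n55, and n30 on → n17 on.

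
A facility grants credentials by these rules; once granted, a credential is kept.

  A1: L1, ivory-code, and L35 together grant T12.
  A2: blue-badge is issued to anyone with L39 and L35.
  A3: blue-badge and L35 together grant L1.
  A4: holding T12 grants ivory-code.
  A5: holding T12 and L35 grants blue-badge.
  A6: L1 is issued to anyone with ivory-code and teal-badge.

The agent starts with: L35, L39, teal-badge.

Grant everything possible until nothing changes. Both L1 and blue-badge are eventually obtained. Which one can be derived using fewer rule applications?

blue-badge

blue-badge: Holding L39 and L35 grants blue-badge (A2). [1 rule application]
L1: Holding L39 and L35 grants blue-badge (A2). Holding blue-badge and L35 grants L1 (A3). [2 rule applications]
blue-badge needs fewer.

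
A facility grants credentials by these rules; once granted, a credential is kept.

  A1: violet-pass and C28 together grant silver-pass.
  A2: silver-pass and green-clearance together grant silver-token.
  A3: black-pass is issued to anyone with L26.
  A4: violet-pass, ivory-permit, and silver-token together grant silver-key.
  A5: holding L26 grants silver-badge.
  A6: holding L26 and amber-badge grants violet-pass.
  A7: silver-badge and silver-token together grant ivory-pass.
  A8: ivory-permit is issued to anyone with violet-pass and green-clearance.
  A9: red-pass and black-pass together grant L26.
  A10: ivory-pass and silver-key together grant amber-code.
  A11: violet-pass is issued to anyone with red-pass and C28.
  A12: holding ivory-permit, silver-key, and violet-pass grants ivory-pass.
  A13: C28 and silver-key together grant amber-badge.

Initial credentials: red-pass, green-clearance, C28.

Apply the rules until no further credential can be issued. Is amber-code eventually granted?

Yes

Holding red-pass and C28 grants violet-pass (A11).
Holding violet-pass and C28 grants silver-pass (A1).
Holding violet-pass and green-clearance grants ivory-permit (A8).
Holding silver-pass and green-clearance grants silver-token (A2).
Holding violet-pass, ivory-permit, and silver-token grants silver-key (A4).
Holding ivory-permit, silver-key, and violet-pass grants ivory-pass (A12).
Holding ivory-pass and silver-key grants amber-code (A10).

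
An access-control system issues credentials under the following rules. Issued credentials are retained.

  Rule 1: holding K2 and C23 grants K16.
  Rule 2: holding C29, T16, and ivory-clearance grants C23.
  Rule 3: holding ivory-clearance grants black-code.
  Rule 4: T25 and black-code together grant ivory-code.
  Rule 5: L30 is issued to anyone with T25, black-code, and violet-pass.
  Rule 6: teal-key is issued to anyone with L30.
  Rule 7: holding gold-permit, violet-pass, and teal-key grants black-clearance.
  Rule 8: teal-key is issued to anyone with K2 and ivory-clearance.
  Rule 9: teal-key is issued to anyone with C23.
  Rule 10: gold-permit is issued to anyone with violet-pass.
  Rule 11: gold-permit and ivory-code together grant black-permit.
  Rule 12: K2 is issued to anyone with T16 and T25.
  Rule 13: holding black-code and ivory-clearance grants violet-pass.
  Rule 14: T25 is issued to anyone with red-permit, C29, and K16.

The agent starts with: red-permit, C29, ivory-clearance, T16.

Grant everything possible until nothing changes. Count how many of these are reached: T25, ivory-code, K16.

0

T25 would need red-permit, C29, and K16 (Rule 14), but K16 is never granted.
ivory-code would need T25 and black-code (Rule 4), but T25 is never granted.
K16 would need K2 and C23 (Rule 1), but K2 is never granted.
None of the 3 are reached.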